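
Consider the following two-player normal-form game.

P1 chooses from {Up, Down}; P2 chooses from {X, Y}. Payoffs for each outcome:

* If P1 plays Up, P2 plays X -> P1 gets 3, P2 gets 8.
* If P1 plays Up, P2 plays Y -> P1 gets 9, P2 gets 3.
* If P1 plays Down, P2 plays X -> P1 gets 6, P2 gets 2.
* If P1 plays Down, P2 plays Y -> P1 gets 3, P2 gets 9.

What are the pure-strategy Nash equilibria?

P1 against X: payoffs 3, 6 → best response Down.
P1 against Y: payoffs 9, 3 → best response Up.
P2 against Up: payoffs 8, 3 → best response X.
P2 against Down: payoffs 2, 9 → best response Y.
No profile is a mutual best response for all players.

There is no pure-strategy Nash equilibrium.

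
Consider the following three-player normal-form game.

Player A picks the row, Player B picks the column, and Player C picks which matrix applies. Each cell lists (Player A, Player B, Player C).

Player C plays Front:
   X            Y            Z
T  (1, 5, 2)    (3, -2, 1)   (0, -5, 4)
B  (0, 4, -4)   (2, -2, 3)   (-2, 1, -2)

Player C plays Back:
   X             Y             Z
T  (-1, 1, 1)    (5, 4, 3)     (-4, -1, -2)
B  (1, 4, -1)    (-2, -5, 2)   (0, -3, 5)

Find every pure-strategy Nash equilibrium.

Player A against (X, Front): payoffs 1, 0 → best response T.
Player A against (X, Back): payoffs -1, 1 → best response B.
Player A against (Y, Front): payoffs 3, 2 → best response T.
Player A against (Y, Back): payoffs 5, -2 → best response T.
Player A against (Z, Front): payoffs 0, -2 → best response T.
Player A against (Z, Back): payoffs -4, 0 → best response B.
Player B against (T, Front): payoffs 5, -2, -5 → best response X.
Player B against (T, Back): payoffs 1, 4, -1 → best response Y.
Player B against (B, Front): payoffs 4, -2, 1 → best response X.
Player B against (B, Back): payoffs 4, -5, -3 → best response X.
Player C against (T, X): payoffs 2, 1 → best response Front.
Player C against (T, Y): payoffs 1, 3 → best response Back.
Player C against (T, Z): payoffs 4, -2 → best response Front.
Player C against (B, X): payoffs -4, -1 → best response Back.
Player C against (B, Y): payoffs 3, 2 → best response Front.
Player C against (B, Z): payoffs -2, 5 → best response Back.
Mutual best responses: (T, X, Front); (T, Y, Back); (B, X, Back).

Pure-strategy Nash equilibria: (T, X, Front), (T, Y, Back), (B, X, Back)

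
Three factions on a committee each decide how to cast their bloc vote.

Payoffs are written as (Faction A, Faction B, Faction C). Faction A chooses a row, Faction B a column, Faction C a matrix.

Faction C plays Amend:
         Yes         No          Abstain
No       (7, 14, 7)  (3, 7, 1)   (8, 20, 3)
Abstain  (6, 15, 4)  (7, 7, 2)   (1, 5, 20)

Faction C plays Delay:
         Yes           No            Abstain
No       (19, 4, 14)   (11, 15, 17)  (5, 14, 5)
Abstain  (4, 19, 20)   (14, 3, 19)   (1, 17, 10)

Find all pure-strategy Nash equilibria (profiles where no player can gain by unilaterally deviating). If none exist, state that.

(No, Yes, Amend): Faction B can switch to Abstain (14 → 20). Not NE.
(No, Yes, Delay): Faction B can switch to No (4 → 15). Not NE.
(No, No, Amend): Faction A can switch to Abstain (3 → 7). Not NE.
(No, No, Delay): Faction A can switch to Abstain (11 → 14). Not NE.
(No, Abstain, Amend): Faction C can switch to Delay (3 → 5). Not NE.
(No, Abstain, Delay): Faction B can switch to No (14 → 15). Not NE.
(Abstain, Yes, Amend): Faction A can switch to No (6 → 7). Not NE.
(Abstain, Yes, Delay): Faction A can switch to No (4 → 19). Not NE.
(Abstain, No, Amend): Faction B can switch to Yes (7 → 15). Not NE.
(Abstain, No, Delay): Faction B can switch to Yes (3 → 19). Not NE.
(The remaining 2 profiles each have a profitable deviation by the same check.)

This game has no pure Nash equilibrium.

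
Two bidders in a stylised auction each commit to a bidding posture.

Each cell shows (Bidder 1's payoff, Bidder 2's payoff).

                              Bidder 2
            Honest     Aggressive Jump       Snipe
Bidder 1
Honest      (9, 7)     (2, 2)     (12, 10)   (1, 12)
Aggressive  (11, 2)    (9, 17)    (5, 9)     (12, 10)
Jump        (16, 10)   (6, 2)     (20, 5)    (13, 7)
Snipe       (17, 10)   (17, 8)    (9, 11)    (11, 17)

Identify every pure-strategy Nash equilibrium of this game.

Bidder 1 against Honest: payoffs 9, 11, 16, 17 → best response Snipe.
Bidder 1 against Aggressive: payoffs 2, 9, 6, 17 → best response Snipe.
Bidder 1 against Jump: payoffs 12, 5, 20, 9 → best response Jump.
Bidder 1 against Snipe: payoffs 1, 12, 13, 11 → best response Jump.
Bidder 2 against Honest: payoffs 7, 2, 10, 12 → best response Snipe.
Bidder 2 against Aggressive: payoffs 2, 17, 9, 10 → best response Aggressive.
Bidder 2 against Jump: payoffs 10, 2, 5, 7 → best response Honest.
Bidder 2 against Snipe: payoffs 10, 8, 11, 17 → best response Snipe.
No profile is a mutual best response for all players.

There is no pure-strategy Nash equilibrium.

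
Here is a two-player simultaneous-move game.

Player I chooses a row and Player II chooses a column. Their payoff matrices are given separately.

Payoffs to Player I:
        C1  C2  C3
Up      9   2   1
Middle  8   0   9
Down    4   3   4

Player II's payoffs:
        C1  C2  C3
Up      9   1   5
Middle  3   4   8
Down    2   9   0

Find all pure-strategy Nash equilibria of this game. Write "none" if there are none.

The pure Nash equilibria are (Up, C1); (Middle, C3); (Down, C2).

(Up, C1): Player I gets 9, best alternative 8; Player II gets 9, best alternative 5. No profitable deviation — NE.
(Up, C2): Player I can switch to Down (2 → 3). Not NE.
(Up, C3): Player I can switch to Middle (1 → 9). Not NE.
(Middle, C1): Player I can switch to Up (8 → 9). Not NE.
(Middle, C2): Player I can switch to Up (0 → 2). Not NE.
(Middle, C3): Player I gets 9, best alternative 4; Player II gets 8, best alternative 4. No profitable deviation — NE.
(Down, C1): Player I can switch to Up (4 → 9). Not NE.
(Down, C2): Player I gets 3, best alternative 2; Player II gets 9, best alternative 2. No profitable deviation — NE.
(Down, C3): Player I can switch to Middle (4 → 9). Not NE.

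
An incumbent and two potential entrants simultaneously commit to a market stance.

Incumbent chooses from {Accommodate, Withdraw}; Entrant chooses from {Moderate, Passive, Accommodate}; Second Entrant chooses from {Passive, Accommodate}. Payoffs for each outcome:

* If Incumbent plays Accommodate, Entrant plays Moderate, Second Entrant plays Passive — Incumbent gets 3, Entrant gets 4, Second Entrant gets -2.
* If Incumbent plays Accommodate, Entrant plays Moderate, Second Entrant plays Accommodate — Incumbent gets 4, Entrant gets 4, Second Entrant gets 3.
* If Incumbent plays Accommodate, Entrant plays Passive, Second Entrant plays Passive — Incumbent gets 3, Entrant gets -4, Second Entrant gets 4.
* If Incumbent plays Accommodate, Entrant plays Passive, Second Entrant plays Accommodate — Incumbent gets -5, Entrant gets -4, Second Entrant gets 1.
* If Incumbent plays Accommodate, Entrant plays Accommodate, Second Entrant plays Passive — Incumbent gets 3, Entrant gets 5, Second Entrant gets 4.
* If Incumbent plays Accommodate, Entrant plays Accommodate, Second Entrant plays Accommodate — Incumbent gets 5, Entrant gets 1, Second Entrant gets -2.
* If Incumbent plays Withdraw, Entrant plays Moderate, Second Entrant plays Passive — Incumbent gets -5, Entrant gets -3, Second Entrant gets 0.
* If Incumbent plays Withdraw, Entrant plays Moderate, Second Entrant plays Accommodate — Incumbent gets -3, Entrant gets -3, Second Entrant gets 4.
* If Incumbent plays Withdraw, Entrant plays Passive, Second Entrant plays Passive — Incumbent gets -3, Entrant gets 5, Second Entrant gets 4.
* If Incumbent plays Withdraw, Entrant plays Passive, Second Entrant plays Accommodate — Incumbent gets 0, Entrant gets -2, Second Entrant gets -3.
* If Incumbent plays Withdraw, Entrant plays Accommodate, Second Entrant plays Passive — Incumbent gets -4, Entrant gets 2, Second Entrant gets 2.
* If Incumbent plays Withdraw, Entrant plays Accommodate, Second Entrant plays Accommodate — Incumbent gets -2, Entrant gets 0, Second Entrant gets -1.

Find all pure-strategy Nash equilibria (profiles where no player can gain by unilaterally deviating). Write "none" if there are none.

Mark each player's best response to every combination of opponents' strategies; a profile where every player is best-responding is a pure Nash equilibrium.
Incumbent against (Moderate, Passive): payoffs 3, -5 → best response Accommodate.
Incumbent against (Moderate, Accommodate): payoffs 4, -3 → best response Accommodate.
Incumbent against (Passive, Passive): payoffs 3, -3 → best response Accommodate.
Incumbent against (Passive, Accommodate): payoffs -5, 0 → best response Withdraw.
Incumbent against (Accommodate, Passive): payoffs 3, -4 → best response Accommodate.
Incumbent against (Accommodate, Accommodate): payoffs 5, -2 → best response Accommodate.
Entrant against (Accommodate, Passive): payoffs 4, -4, 5 → best response Accommodate.
Entrant against (Accommodate, Accommodate): payoffs 4, -4, 1 → best response Moderate.
Entrant against (Withdraw, Passive): payoffs -3, 5, 2 → best response Passive.
Entrant against (Withdraw, Accommodate): payoffs -3, -2, 0 → best response Accommodate.
Second Entrant against (Accommodate, Moderate): payoffs -2, 3 → best response Accommodate.
Second Entrant against (Accommodate, Passive): payoffs 4, 1 → best response Passive.
Second Entrant against (Accommodate, Accommodate): payoffs 4, -2 → best response Passive.
Second Entrant against (Withdraw, Moderate): payoffs 0, 4 → best response Accommodate.
Second Entrant against (Withdraw, Passive): payoffs 4, -3 → best response Passive.
Second Entrant against (Withdraw, Accommodate): payoffs 2, -1 → best response Passive.
Mutual best responses: (Accommodate, Moderate, Accommodate); (Accommodate, Accommodate, Passive).

Pure-strategy Nash equilibria: (Accommodate, Moderate, Accommodate); (Accommodate, Accommodate, Passive)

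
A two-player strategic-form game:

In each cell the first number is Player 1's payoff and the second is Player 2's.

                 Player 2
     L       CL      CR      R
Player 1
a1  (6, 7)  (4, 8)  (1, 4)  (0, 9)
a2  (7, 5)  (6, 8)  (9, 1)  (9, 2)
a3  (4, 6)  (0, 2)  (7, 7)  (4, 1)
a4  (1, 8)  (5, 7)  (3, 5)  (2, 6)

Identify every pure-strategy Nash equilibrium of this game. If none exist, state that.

Mark each player's best response to every combination of opponents' strategies; a profile where every player is best-responding is a pure Nash equilibrium.
Player 1 against L: payoffs 6, 7, 4, 1 → best response a2.
Player 1 against CL: payoffs 4, 6, 0, 5 → best response a2.
Player 1 against CR: payoffs 1, 9, 7, 3 → best response a2.
Player 1 against R: payoffs 0, 9, 4, 2 → best response a2.
Player 2 against a1: payoffs 7, 8, 4, 9 → best response R.
Player 2 against a2: payoffs 5, 8, 1, 2 → best response CL.
Player 2 against a3: payoffs 6, 2, 7, 1 → best response CR.
Player 2 against a4: payoffs 8, 7, 5, 6 → best response L.
Mutual best responses: (a2, CL).

Pure NE: (a2, CL)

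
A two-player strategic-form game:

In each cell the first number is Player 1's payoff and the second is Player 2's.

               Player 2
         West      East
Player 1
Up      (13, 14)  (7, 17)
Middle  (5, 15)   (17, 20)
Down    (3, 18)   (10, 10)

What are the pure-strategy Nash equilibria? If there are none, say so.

Pure NE: (Middle, East)

(Up, West): Player 2 can switch to East (14 → 17). Not NE.
(Up, East): Player 1 can switch to Middle (7 → 17). Not NE.
(Middle, West): Player 1 can switch to Up (5 → 13). Not NE.
(Middle, East): Player 1 gets 17, best alternative 10; Player 2 gets 20, best alternative 15. No profitable deviation — NE.
(Down, West): Player 1 can switch to Up (3 → 13). Not NE.
(Down, East): Player 1 can switch to Middle (10 → 17). Not NE.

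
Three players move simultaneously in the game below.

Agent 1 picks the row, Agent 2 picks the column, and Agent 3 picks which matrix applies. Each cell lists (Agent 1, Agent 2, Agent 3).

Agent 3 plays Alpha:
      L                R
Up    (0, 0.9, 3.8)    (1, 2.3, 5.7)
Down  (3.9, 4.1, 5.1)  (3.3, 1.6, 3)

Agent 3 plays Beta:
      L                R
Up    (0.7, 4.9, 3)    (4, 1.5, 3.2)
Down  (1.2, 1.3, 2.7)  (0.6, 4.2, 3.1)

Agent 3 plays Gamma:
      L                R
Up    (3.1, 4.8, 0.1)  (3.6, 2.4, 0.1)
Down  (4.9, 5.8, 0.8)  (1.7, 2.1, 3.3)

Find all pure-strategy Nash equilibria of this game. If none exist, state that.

Agent 1 against (L, Alpha): payoffs 0, 3.9 → best response Down.
Agent 1 against (L, Beta): payoffs 0.7, 1.2 → best response Down.
Agent 1 against (L, Gamma): payoffs 3.1, 4.9 → best response Down.
Agent 1 against (R, Alpha): payoffs 1, 3.3 → best response Down.
Agent 1 against (R, Beta): payoffs 4, 0.6 → best response Up.
Agent 1 against (R, Gamma): payoffs 3.6, 1.7 → best response Up.
Agent 2 against (Up, Alpha): payoffs 0.9, 2.3 → best response R.
Agent 2 against (Up, Beta): payoffs 4.9, 1.5 → best response L.
Agent 2 against (Up, Gamma): payoffs 4.8, 2.4 → best response L.
Agent 2 against (Down, Alpha): payoffs 4.1, 1.6 → best response L.
Agent 2 against (Down, Beta): payoffs 1.3, 4.2 → best response R.
Agent 2 against (Down, Gamma): payoffs 5.8, 2.1 → best response L.
Agent 3 against (Up, L): payoffs 3.8, 3, 0.1 → best response Alpha.
Agent 3 against (Up, R): payoffs 5.7, 3.2, 0.1 → best response Alpha.
Agent 3 against (Down, L): payoffs 5.1, 2.7, 0.8 → best response Alpha.
Agent 3 against (Down, R): payoffs 3, 3.1, 3.3 → best response Gamma.
Mutual best responses: (Down, L, Alpha).

(Down, L, Alpha)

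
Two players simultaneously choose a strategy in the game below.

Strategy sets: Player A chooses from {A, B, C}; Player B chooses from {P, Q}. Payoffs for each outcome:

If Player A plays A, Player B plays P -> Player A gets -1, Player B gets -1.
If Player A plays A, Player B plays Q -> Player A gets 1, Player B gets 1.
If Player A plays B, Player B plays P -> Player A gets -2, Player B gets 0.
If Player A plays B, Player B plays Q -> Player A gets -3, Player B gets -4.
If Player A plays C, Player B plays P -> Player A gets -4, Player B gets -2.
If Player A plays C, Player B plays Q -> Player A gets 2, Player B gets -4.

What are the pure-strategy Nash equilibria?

This game has no pure Nash equilibrium.

(A, P): Player B can switch to Q (-1 → 1). Not NE.
(A, Q): Player A can switch to C (1 → 2). Not NE.
(B, P): Player A can switch to A (-2 → -1). Not NE.
(B, Q): Player A can switch to A (-3 → 1). Not NE.
(C, P): Player A can switch to A (-4 → -1). Not NE.
(C, Q): Player B can switch to P (-4 → -2). Not NE.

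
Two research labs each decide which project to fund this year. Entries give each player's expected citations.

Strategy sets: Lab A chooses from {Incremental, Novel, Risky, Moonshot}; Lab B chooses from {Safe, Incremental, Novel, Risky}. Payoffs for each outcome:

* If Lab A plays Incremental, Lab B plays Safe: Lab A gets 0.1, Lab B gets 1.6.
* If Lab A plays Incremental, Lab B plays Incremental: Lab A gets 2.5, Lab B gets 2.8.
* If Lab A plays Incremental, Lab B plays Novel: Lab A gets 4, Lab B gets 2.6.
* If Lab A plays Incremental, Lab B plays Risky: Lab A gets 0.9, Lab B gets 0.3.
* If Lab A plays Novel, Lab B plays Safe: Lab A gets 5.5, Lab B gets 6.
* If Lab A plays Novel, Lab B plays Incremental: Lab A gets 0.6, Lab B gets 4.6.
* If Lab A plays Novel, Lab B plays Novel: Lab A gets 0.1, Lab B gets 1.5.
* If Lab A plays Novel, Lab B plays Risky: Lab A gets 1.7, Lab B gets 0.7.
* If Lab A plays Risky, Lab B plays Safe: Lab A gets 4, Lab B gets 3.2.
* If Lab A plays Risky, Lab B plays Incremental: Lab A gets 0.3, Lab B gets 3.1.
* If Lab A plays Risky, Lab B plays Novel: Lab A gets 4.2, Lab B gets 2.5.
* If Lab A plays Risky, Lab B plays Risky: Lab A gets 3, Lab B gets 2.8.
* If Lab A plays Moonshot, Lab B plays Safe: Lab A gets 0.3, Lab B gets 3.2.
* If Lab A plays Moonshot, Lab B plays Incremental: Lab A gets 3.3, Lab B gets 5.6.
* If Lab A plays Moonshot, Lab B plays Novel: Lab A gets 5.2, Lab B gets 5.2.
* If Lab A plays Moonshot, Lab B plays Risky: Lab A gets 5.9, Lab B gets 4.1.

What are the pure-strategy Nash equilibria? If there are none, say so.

(Novel, Safe); (Moonshot, Incremental)

Mark each player's best response to every combination of opponents' strategies; a profile where every player is best-responding is a pure Nash equilibrium.
Lab A against Safe: payoffs 0.1, 5.5, 4, 0.3 → best response Novel.
Lab A against Incremental: payoffs 2.5, 0.6, 0.3, 3.3 → best response Moonshot.
Lab A against Novel: payoffs 4, 0.1, 4.2, 5.2 → best response Moonshot.
Lab A against Risky: payoffs 0.9, 1.7, 3, 5.9 → best response Moonshot.
Lab B against Incremental: payoffs 1.6, 2.8, 2.6, 0.3 → best response Incremental.
Lab B against Novel: payoffs 6, 4.6, 1.5, 0.7 → best response Safe.
Lab B against Risky: payoffs 3.2, 3.1, 2.5, 2.8 → best response Safe.
Lab B against Moonshot: payoffs 3.2, 5.6, 5.2, 4.1 → best response Incremental.
Mutual best responses: (Novel, Safe); (Moonshot, Incremental).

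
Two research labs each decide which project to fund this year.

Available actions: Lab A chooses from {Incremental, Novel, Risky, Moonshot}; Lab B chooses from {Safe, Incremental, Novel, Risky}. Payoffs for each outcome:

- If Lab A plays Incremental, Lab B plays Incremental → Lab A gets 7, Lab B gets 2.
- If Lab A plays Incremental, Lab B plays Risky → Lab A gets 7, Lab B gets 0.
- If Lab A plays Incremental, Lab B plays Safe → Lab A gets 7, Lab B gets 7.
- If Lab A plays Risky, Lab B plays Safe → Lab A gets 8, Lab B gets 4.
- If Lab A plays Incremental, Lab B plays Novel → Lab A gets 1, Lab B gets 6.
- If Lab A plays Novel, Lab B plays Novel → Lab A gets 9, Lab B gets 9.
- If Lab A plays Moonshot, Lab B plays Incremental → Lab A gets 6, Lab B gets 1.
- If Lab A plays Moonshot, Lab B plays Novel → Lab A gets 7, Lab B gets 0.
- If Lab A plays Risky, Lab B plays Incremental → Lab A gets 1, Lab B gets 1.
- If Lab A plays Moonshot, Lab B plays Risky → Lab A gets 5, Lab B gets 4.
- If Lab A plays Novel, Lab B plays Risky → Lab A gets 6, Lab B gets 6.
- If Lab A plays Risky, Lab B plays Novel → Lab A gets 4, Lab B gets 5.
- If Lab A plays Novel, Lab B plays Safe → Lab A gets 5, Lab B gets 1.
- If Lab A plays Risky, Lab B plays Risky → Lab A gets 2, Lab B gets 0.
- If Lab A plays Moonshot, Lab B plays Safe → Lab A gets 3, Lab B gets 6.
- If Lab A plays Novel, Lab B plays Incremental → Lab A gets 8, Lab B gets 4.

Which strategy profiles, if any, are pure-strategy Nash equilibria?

(Incremental, Safe): Lab A can switch to Risky (7 → 8). Not NE.
(Incremental, Incremental): Lab A can switch to Novel (7 → 8). Not NE.
(Incremental, Novel): Lab A can switch to Novel (1 → 9). Not NE.
(Incremental, Risky): Lab B can switch to Safe (0 → 7). Not NE.
(Novel, Safe): Lab A can switch to Incremental (5 → 7). Not NE.
(Novel, Incremental): Lab B can switch to Novel (4 → 9). Not NE.
(Novel, Novel): Lab A gets 9, best alternative 7; Lab B gets 9, best alternative 6. No profitable deviation — NE.
(Novel, Risky): Lab A can switch to Incremental (6 → 7). Not NE.
(Risky, Safe): Lab B can switch to Novel (4 → 5). Not NE.
(The remaining 7 profiles each have a profitable deviation by the same check.)

Pure NE: (Novel, Novel)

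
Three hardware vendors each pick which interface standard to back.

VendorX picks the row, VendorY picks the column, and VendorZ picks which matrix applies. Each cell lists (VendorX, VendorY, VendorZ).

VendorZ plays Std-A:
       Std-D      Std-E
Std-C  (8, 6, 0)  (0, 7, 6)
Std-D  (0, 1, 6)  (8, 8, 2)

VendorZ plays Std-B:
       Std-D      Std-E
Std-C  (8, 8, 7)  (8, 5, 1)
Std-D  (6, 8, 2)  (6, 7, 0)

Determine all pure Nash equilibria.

The pure Nash equilibria are (Std-C, Std-D, Std-B), (Std-D, Std-E, Std-A).

VendorX against (Std-D, Std-A): payoffs 8, 0 → best response Std-C.
VendorX against (Std-D, Std-B): payoffs 8, 6 → best response Std-C.
VendorX against (Std-E, Std-A): payoffs 0, 8 → best response Std-D.
VendorX against (Std-E, Std-B): payoffs 8, 6 → best response Std-C.
VendorY against (Std-C, Std-A): payoffs 6, 7 → best response Std-E.
VendorY against (Std-C, Std-B): payoffs 8, 5 → best response Std-D.
VendorY against (Std-D, Std-A): payoffs 1, 8 → best response Std-E.
VendorY against (Std-D, Std-B): payoffs 8, 7 → best response Std-D.
VendorZ against (Std-C, Std-D): payoffs 0, 7 → best response Std-B.
VendorZ against (Std-C, Std-E): payoffs 6, 1 → best response Std-A.
VendorZ against (Std-D, Std-D): payoffs 6, 2 → best response Std-A.
VendorZ against (Std-D, Std-E): payoffs 2, 0 → best response Std-A.
Mutual best responses: (Std-C, Std-D, Std-B); (Std-D, Std-E, Std-A).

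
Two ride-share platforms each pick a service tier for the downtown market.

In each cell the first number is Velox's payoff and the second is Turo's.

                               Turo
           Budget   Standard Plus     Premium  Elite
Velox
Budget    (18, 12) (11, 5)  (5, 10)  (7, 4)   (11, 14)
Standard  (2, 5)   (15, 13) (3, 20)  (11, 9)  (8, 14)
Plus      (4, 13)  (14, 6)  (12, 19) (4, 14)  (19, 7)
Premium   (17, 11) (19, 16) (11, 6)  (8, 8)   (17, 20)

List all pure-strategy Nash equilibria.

Velox against Budget: payoffs 18, 2, 4, 17 → best response Budget.
Velox against Standard: payoffs 11, 15, 14, 19 → best response Premium.
Velox against Plus: payoffs 5, 3, 12, 11 → best response Plus.
Velox against Premium: payoffs 7, 11, 4, 8 → best response Standard.
Velox against Elite: payoffs 11, 8, 19, 17 → best response Plus.
Turo against Budget: payoffs 12, 5, 10, 4, 14 → best response Elite.
Turo against Standard: payoffs 5, 13, 20, 9, 14 → best response Plus.
Turo against Plus: payoffs 13, 6, 19, 14, 7 → best response Plus.
Turo against Premium: payoffs 11, 16, 6, 8, 20 → best response Elite.
Mutual best responses: (Plus, Plus).

Pure NE: (Plus, Plus)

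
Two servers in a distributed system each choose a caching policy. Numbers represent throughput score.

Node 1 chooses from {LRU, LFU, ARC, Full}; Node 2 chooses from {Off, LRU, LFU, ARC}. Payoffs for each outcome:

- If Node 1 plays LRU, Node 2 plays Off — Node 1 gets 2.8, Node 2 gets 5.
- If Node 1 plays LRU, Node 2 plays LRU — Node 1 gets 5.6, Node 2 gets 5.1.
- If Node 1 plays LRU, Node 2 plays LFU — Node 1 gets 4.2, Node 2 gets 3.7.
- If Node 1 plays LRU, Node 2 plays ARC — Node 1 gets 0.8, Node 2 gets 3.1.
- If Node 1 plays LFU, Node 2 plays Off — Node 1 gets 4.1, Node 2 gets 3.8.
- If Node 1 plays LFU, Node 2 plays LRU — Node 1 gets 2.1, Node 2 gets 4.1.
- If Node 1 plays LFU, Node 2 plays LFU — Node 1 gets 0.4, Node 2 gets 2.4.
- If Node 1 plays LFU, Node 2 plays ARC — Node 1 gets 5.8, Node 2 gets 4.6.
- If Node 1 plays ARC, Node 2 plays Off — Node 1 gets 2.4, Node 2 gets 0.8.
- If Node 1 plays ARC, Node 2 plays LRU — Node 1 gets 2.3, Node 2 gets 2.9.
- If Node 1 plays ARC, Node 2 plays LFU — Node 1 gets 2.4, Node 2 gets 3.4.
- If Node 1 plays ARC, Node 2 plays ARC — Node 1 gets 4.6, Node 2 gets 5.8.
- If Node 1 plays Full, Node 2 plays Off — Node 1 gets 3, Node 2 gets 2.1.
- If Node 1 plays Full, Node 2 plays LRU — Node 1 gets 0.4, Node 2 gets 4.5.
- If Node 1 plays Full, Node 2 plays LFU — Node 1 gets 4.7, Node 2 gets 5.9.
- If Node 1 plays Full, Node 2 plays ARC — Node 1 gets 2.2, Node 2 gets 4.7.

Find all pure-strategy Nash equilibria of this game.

(LRU, Off): Node 1 can switch to LFU (2.8 → 4.1). Not NE.
(LRU, LRU): Node 1 gets 5.6, best alternative 2.3; Node 2 gets 5.1, best alternative 5. No profitable deviation — NE.
(LRU, LFU): Node 1 can switch to Full (4.2 → 4.7). Not NE.
(LRU, ARC): Node 1 can switch to LFU (0.8 → 5.8). Not NE.
(LFU, Off): Node 2 can switch to LRU (3.8 → 4.1). Not NE.
(LFU, LRU): Node 1 can switch to LRU (2.1 → 5.6). Not NE.
(LFU, LFU): Node 1 can switch to LRU (0.4 → 4.2). Not NE.
(LFU, ARC): Node 1 gets 5.8, best alternative 4.6; Node 2 gets 4.6, best alternative 4.1. No profitable deviation — NE.
(ARC, Off): Node 1 can switch to LRU (2.4 → 2.8). Not NE.
(ARC, LRU): Node 1 can switch to LRU (2.3 → 5.6). Not NE.
(ARC, LFU): Node 1 can switch to LRU (2.4 → 4.2). Not NE.
(ARC, ARC): Node 1 can switch to LFU (4.6 → 5.8). Not NE.
(Full, LFU): Node 1 gets 4.7, best alternative 4.2; Node 2 gets 5.9, best alternative 4.7. No profitable deviation — NE.
(The remaining 3 profiles each have a profitable deviation by the same check.)

Pure-strategy Nash equilibria: (LRU, LRU) and (LFU, ARC) and (Full, LFU)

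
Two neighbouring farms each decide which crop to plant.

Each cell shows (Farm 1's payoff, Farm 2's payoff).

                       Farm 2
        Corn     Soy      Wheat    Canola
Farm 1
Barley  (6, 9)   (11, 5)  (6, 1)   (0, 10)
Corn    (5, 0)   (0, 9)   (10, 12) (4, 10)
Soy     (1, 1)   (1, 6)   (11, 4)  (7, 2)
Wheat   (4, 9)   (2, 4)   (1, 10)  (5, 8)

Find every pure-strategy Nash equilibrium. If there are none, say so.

No pure-strategy Nash equilibrium.

Farm 1 against Corn: payoffs 6, 5, 1, 4 → best response Barley.
Farm 1 against Soy: payoffs 11, 0, 1, 2 → best response Barley.
Farm 1 against Wheat: payoffs 6, 10, 11, 1 → best response Soy.
Farm 1 against Canola: payoffs 0, 4, 7, 5 → best response Soy.
Farm 2 against Barley: payoffs 9, 5, 1, 10 → best response Canola.
Farm 2 against Corn: payoffs 0, 9, 12, 10 → best response Wheat.
Farm 2 against Soy: payoffs 1, 6, 4, 2 → best response Soy.
Farm 2 against Wheat: payoffs 9, 4, 10, 8 → best response Wheat.
No profile is a mutual best response for all players.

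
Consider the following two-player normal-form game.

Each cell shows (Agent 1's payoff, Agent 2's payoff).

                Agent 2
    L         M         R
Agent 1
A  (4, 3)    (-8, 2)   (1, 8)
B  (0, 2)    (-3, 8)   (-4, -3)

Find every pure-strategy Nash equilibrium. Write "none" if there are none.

Pure-strategy Nash equilibria: (A, R); (B, M)

(A, L): Agent 2 can switch to R (3 → 8). Not NE.
(A, M): Agent 1 can switch to B (-8 → -3). Not NE.
(A, R): Agent 1 gets 1, best alternative -4; Agent 2 gets 8, best alternative 3. No profitable deviation — NE.
(B, L): Agent 1 can switch to A (0 → 4). Not NE.
(B, M): Agent 1 gets -3, best alternative -8; Agent 2 gets 8, best alternative 2. No profitable deviation — NE.
(B, R): Agent 1 can switch to A (-4 → 1). Not NE.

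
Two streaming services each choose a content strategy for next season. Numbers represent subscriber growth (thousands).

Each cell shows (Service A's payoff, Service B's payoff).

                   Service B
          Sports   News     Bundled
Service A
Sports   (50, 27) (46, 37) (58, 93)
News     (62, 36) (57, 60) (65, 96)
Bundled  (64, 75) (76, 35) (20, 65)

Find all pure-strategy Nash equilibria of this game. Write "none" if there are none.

Check each profile: it is a Nash equilibrium iff no player can strictly gain by switching unilaterally.
(Sports, Sports): Service A can switch to News (50 → 62). Not NE.
(Sports, News): Service A can switch to News (46 → 57). Not NE.
(Sports, Bundled): Service A can switch to News (58 → 65). Not NE.
(News, Sports): Service A can switch to Bundled (62 → 64). Not NE.
(News, News): Service A can switch to Bundled (57 → 76). Not NE.
(News, Bundled): Service A gets 65, best alternative 58; Service B gets 96, best alternative 60. No profitable deviation — NE.
(Bundled, Sports): Service A gets 64, best alternative 62; Service B gets 75, best alternative 65. No profitable deviation — NE.
(Bundled, News): Service B can switch to Sports (35 → 75). Not NE.
(Bundled, Bundled): Service A can switch to Sports (20 → 58). Not NE.

(News, Bundled) and (Bundled, Sports)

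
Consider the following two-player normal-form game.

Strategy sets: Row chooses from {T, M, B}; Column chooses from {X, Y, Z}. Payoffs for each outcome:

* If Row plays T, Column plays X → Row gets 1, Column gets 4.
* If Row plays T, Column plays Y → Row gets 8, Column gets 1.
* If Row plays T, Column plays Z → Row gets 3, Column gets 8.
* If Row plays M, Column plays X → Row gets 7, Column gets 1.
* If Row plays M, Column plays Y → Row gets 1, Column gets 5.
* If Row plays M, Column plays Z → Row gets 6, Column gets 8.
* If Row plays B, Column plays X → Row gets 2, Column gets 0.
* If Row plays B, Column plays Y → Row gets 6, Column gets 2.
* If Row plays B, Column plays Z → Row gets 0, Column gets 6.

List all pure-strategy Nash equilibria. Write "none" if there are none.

(M, Z)

(T, X): Row can switch to M (1 → 7). Not NE.
(T, Y): Column can switch to X (1 → 4). Not NE.
(T, Z): Row can switch to M (3 → 6). Not NE.
(M, X): Column can switch to Y (1 → 5). Not NE.
(M, Y): Row can switch to T (1 → 8). Not NE.
(M, Z): Row gets 6, best alternative 3; Column gets 8, best alternative 5. No profitable deviation — NE.
(B, X): Row can switch to M (2 → 7). Not NE.
(B, Y): Row can switch to T (6 → 8). Not NE.
(B, Z): Row can switch to T (0 → 3). Not NE.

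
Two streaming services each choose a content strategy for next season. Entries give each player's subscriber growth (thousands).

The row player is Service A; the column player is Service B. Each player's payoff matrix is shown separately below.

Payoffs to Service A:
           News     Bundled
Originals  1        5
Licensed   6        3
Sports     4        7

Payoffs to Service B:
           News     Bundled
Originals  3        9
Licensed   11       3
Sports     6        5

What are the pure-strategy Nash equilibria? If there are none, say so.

(Licensed, News)

Service A against News: payoffs 1, 6, 4 → best response Licensed.
Service A against Bundled: payoffs 5, 3, 7 → best response Sports.
Service B against Originals: payoffs 3, 9 → best response Bundled.
Service B against Licensed: payoffs 11, 3 → best response News.
Service B against Sports: payoffs 6, 5 → best response News.
Mutual best responses: (Licensed, News).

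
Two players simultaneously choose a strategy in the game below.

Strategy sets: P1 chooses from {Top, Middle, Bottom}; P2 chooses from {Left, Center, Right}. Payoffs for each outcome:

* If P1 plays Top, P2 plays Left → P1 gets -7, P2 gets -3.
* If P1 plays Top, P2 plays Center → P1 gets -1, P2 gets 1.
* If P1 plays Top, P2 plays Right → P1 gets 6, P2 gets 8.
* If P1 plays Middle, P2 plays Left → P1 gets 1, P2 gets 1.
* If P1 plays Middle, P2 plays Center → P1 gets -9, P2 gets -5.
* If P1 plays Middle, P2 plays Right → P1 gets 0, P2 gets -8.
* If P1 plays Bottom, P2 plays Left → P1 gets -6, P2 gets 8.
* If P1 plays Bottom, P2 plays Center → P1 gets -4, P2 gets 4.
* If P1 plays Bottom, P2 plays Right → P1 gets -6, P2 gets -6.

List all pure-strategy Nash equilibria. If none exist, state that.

P1 against Left: payoffs -7, 1, -6 → best response Middle.
P1 against Center: payoffs -1, -9, -4 → best response Top.
P1 against Right: payoffs 6, 0, -6 → best response Top.
P2 against Top: payoffs -3, 1, 8 → best response Right.
P2 against Middle: payoffs 1, -5, -8 → best response Left.
P2 against Bottom: payoffs 8, 4, -6 → best response Left.
Mutual best responses: (Top, Right); (Middle, Left).

The pure Nash equilibria are (Top, Right); (Middle, Left).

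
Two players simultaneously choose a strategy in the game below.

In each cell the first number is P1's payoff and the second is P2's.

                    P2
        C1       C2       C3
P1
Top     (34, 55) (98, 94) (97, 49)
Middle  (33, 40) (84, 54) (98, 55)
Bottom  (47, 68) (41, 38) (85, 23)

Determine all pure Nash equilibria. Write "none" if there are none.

For each player, find the best response to each opponent profile; mutual best responses are the pure NE.
P1 against C1: payoffs 34, 33, 47 → best response Bottom.
P1 against C2: payoffs 98, 84, 41 → best response Top.
P1 against C3: payoffs 97, 98, 85 → best response Middle.
P2 against Top: payoffs 55, 94, 49 → best response C2.
P2 against Middle: payoffs 40, 54, 55 → best response C3.
P2 against Bottom: payoffs 68, 38, 23 → best response C1.
Mutual best responses: (Top, C2); (Middle, C3); (Bottom, C1).

(Top, C2), (Middle, C3), (Bottom, C1)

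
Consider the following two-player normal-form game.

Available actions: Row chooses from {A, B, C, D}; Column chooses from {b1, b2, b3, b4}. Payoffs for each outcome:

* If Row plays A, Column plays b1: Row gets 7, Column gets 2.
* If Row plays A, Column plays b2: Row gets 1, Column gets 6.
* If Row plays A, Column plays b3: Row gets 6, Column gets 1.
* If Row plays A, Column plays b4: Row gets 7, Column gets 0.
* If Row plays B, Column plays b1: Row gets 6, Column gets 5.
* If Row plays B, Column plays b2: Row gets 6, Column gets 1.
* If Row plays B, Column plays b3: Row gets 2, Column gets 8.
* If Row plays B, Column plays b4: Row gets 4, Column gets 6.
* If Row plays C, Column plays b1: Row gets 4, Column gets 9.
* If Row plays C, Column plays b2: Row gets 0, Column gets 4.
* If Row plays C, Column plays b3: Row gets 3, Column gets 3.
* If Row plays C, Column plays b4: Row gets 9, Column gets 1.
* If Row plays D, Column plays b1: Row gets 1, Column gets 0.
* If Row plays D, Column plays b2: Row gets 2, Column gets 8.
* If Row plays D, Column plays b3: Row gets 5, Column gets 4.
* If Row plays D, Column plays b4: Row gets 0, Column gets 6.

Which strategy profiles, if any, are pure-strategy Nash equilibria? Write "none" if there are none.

Row against b1: payoffs 7, 6, 4, 1 → best response A.
Row against b2: payoffs 1, 6, 0, 2 → best response B.
Row against b3: payoffs 6, 2, 3, 5 → best response A.
Row against b4: payoffs 7, 4, 9, 0 → best response C.
Column against A: payoffs 2, 6, 1, 0 → best response b2.
Column against B: payoffs 5, 1, 8, 6 → best response b3.
Column against C: payoffs 9, 4, 3, 1 → best response b1.
Column against D: payoffs 0, 8, 4, 6 → best response b2.
No profile is a mutual best response for all players.

There is no pure-strategy Nash equilibrium.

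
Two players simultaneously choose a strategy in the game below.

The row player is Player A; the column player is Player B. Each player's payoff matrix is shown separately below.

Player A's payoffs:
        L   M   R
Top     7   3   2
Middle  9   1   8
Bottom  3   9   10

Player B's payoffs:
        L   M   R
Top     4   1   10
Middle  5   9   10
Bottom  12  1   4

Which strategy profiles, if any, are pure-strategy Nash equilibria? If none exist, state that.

This game has no pure Nash equilibrium.

Player A against L: payoffs 7, 9, 3 → best response Middle.
Player A against M: payoffs 3, 1, 9 → best response Bottom.
Player A against R: payoffs 2, 8, 10 → best response Bottom.
Player B against Top: payoffs 4, 1, 10 → best response R.
Player B against Middle: payoffs 5, 9, 10 → best response R.
Player B against Bottom: payoffs 12, 1, 4 → best response L.
No profile is a mutual best response for all players.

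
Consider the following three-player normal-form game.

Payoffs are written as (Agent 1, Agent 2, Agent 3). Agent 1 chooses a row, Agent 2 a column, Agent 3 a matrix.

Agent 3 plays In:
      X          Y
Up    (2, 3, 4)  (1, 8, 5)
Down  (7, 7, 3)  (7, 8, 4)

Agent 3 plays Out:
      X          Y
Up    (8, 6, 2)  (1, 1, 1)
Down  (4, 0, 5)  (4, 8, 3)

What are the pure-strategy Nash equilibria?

Pure NE: (Down, Y, In)

Agent 1 against (X, In): payoffs 2, 7 → best response Down.
Agent 1 against (X, Out): payoffs 8, 4 → best response Up.
Agent 1 against (Y, In): payoffs 1, 7 → best response Down.
Agent 1 against (Y, Out): payoffs 1, 4 → best response Down.
Agent 2 against (Up, In): payoffs 3, 8 → best response Y.
Agent 2 against (Up, Out): payoffs 6, 1 → best response X.
Agent 2 against (Down, In): payoffs 7, 8 → best response Y.
Agent 2 against (Down, Out): payoffs 0, 8 → best response Y.
Agent 3 against (Up, X): payoffs 4, 2 → best response In.
Agent 3 against (Up, Y): payoffs 5, 1 → best response In.
Agent 3 against (Down, X): payoffs 3, 5 → best response Out.
Agent 3 against (Down, Y): payoffs 4, 3 → best response In.
Mutual best responses: (Down, Y, In).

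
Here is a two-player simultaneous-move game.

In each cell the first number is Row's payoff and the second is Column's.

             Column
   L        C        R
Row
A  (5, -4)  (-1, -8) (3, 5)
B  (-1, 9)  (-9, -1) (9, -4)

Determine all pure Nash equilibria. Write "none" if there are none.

This game has no pure Nash equilibrium.

Check each profile: it is a Nash equilibrium iff no player can strictly gain by switching unilaterally.
(A, L): Column can switch to R (-4 → 5). Not NE.
(A, C): Column can switch to L (-8 → -4). Not NE.
(A, R): Row can switch to B (3 → 9). Not NE.
(B, L): Row can switch to A (-1 → 5). Not NE.
(B, C): Row can switch to A (-9 → -1). Not NE.
(B, R): Column can switch to L (-4 → 9). Not NE.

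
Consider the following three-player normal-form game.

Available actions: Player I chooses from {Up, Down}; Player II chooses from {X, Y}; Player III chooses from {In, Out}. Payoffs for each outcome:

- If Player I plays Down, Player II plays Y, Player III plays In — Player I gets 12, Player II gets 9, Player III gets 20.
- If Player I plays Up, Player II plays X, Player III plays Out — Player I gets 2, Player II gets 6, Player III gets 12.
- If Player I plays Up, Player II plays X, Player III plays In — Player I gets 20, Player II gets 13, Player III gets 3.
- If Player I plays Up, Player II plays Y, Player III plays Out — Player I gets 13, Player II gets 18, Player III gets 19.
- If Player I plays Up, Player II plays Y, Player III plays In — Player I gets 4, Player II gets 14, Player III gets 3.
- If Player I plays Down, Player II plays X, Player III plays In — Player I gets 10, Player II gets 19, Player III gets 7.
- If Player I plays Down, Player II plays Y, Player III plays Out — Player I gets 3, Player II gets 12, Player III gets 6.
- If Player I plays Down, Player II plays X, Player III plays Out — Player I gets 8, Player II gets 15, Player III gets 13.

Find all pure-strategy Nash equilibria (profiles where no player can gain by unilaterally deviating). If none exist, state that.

The pure Nash equilibria are (Up, Y, Out); (Down, X, Out).

For each player, find the best response to each opponent profile; mutual best responses are the pure NE.
Player I against (X, In): payoffs 20, 10 → best response Up.
Player I against (X, Out): payoffs 2, 8 → best response Down.
Player I against (Y, In): payoffs 4, 12 → best response Down.
Player I against (Y, Out): payoffs 13, 3 → best response Up.
Player II against (Up, In): payoffs 13, 14 → best response Y.
Player II against (Up, Out): payoffs 6, 18 → best response Y.
Player II against (Down, In): payoffs 19, 9 → best response X.
Player II against (Down, Out): payoffs 15, 12 → best response X.
Player III against (Up, X): payoffs 3, 12 → best response Out.
Player III against (Up, Y): payoffs 3, 19 → best response Out.
Player III against (Down, X): payoffs 7, 13 → best response Out.
Player III against (Down, Y): payoffs 20, 6 → best response In.
Mutual best responses: (Up, Y, Out); (Down, X, Out).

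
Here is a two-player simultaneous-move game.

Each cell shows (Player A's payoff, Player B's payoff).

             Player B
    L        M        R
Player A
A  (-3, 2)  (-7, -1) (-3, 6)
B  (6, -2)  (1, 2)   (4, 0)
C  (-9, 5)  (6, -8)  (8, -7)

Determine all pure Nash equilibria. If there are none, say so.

(A, L): Player A can switch to B (-3 → 6). Not NE.
(A, M): Player A can switch to B (-7 → 1). Not NE.
(A, R): Player A can switch to B (-3 → 4). Not NE.
(B, L): Player B can switch to M (-2 → 2). Not NE.
(B, M): Player A can switch to C (1 → 6). Not NE.
(B, R): Player A can switch to C (4 → 8). Not NE.
(C, L): Player A can switch to A (-9 → -3). Not NE.
(C, M): Player B can switch to L (-8 → 5). Not NE.
(C, R): Player B can switch to L (-7 → 5). Not NE.

none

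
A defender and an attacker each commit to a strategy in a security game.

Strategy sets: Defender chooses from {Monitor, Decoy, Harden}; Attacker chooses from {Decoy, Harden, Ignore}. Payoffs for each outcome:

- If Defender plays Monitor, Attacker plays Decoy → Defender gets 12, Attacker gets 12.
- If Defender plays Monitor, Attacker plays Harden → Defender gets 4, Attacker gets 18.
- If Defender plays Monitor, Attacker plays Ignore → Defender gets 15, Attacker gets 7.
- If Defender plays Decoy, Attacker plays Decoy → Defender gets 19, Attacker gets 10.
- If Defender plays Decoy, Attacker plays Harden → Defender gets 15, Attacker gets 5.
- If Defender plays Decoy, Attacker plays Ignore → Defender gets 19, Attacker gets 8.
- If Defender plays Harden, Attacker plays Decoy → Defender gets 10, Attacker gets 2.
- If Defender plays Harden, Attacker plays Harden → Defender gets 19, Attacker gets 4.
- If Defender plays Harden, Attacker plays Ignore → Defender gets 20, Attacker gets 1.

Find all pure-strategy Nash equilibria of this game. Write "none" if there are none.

(Monitor, Decoy): Defender can switch to Decoy (12 → 19). Not NE.
(Monitor, Harden): Defender can switch to Decoy (4 → 15). Not NE.
(Monitor, Ignore): Defender can switch to Decoy (15 → 19). Not NE.
(Decoy, Decoy): Defender gets 19, best alternative 12; Attacker gets 10, best alternative 8. No profitable deviation — NE.
(Decoy, Harden): Defender can switch to Harden (15 → 19). Not NE.
(Decoy, Ignore): Defender can switch to Harden (19 → 20). Not NE.
(Harden, Decoy): Defender can switch to Monitor (10 → 12). Not NE.
(Harden, Harden): Defender gets 19, best alternative 15; Attacker gets 4, best alternative 2. No profitable deviation — NE.
(Harden, Ignore): Attacker can switch to Decoy (1 → 2). Not NE.

The pure Nash equilibria are (Decoy, Decoy) and (Harden, Harden).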